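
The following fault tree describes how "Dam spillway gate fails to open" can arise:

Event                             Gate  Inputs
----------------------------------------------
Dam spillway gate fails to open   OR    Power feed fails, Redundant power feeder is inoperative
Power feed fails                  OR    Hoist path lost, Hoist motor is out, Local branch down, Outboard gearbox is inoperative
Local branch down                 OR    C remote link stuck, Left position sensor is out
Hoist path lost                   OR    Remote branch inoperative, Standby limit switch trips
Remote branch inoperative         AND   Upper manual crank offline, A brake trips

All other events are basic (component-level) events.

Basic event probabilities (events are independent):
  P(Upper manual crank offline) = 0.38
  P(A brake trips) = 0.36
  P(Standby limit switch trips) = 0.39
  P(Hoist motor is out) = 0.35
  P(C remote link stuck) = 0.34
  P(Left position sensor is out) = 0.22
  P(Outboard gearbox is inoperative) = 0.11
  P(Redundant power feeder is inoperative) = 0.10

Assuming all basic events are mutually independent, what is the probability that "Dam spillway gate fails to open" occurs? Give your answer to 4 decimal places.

P(Remote branch inoperative) [AND] = 0.38 × 0.36 = 0.136800
P(Hoist path lost) [OR] = 1 − (1−0.136800) × (1−0.39) = 0.473448
P(Local branch down) [OR] = 1 − (1−0.34) × (1−0.22) = 0.485200
P(Power feed fails) [OR] = 1 − (1−0.473448) × (1−0.35) × (1−0.485200) × (1−0.11) = 0.843187
P(Dam spillway gate fails to open) [OR] = 1 − (1−0.843187) × (1−0.10) = 0.858868
Rounded to 4 decimal places: P(Dam spillway gate fails to open) ≈ 0.8589.

0.8589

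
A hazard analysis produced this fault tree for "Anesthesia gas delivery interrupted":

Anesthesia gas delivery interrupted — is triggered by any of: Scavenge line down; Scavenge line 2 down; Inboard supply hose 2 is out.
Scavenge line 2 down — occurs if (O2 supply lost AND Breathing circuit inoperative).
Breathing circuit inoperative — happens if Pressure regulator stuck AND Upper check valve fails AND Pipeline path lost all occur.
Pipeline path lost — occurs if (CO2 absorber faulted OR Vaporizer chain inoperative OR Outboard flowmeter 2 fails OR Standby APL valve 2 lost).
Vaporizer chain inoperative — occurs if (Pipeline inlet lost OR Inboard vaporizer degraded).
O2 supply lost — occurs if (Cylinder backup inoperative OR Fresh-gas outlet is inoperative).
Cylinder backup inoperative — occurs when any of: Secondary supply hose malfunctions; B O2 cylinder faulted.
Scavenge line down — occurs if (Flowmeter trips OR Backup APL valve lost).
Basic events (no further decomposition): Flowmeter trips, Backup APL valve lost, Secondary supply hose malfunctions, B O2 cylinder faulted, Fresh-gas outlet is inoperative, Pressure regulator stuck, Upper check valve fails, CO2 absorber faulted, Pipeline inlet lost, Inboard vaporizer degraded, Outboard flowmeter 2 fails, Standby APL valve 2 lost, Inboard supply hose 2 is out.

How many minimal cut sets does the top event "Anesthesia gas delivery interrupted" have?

Scavenge line down [OR]: union of children's cut sets → 2 cut set(s).
Cylinder backup inoperative [OR]: union of children's cut sets → 2 cut set(s).
O2 supply lost [OR]: union of children's cut sets → 3 cut set(s).
Vaporizer chain inoperative [OR]: union of children's cut sets → 2 cut set(s).
Pipeline path lost [OR]: union of children's cut sets → 5 cut set(s).
Breathing circuit inoperative [AND]: one cut set from each child combined → 1 × 1 × 5 = 5 cut set(s).
Scavenge line 2 down [AND]: one cut set from each child combined → 3 × 5 = 15 cut set(s).
Anesthesia gas delivery interrupted [OR]: union of children's cut sets → 18 cut set(s).

18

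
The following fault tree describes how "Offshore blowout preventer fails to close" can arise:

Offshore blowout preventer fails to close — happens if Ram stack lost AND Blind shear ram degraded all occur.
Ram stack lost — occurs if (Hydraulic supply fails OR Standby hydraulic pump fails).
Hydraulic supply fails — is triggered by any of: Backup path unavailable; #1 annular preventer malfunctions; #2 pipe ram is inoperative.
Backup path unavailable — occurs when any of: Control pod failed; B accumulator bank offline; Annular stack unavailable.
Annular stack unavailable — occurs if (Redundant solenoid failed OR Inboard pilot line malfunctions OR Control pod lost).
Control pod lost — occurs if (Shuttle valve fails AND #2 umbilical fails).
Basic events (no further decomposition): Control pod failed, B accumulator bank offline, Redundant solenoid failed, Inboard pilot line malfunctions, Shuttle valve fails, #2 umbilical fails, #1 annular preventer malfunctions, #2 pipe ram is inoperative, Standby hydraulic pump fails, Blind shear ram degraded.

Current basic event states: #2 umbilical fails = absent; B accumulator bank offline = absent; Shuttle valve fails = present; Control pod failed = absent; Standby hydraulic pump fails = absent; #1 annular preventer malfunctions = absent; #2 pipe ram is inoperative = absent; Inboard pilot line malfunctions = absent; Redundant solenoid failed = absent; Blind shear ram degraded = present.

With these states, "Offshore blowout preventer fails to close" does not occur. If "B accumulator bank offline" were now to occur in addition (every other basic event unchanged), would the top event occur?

Yes

Counterfactual: set "B accumulator bank offline" to occurred.
Control pod lost [AND]: Shuttle valve fails=occurs, #2 umbilical fails=not → not all inputs occur → does not occur.
Annular stack unavailable [OR]: Redundant solenoid failed=not, Inboard pilot line malfunctions=not, Control pod lost=not → no input occurs → does not occur.
Backup path unavailable [OR]: Control pod failed=not, B accumulator bank offline=occurs, Annular stack unavailable=not → at least one input occurs → occurs.
Hydraulic supply fails [OR]: Backup path unavailable=occurs, #1 annular preventer malfunctions=not, #2 pipe ram is inoperative=not → at least one input occurs → occurs.
Ram stack lost [OR]: Hydraulic supply fails=occurs, Standby hydraulic pump fails=not → at least one input occurs → occurs.
Offshore blowout preventer fails to close [AND]: Ram stack lost=occurs, Blind shear ram degraded=occurs → all inputs occur → occurs.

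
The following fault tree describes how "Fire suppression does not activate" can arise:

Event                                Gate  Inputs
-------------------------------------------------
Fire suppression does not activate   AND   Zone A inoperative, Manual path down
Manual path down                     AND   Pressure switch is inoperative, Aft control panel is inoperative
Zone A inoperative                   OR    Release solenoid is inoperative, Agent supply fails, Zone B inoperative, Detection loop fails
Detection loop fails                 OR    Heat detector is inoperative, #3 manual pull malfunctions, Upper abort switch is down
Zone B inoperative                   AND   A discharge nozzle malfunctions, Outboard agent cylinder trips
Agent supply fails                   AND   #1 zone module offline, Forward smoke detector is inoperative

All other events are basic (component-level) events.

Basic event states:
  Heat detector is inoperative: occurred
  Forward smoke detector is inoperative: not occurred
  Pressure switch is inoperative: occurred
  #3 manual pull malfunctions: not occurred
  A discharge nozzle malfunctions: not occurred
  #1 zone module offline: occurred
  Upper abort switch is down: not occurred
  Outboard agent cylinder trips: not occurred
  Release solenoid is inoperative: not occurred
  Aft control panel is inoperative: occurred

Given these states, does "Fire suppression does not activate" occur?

Agent supply fails [AND]: #1 zone module offline=occurs, Forward smoke detector is inoperative=not → not all inputs occur → does not occur.
Zone B inoperative [AND]: A discharge nozzle malfunctions=not, Outboard agent cylinder trips=not → not all inputs occur → does not occur.
Detection loop fails [OR]: Heat detector is inoperative=occurs, #3 manual pull malfunctions=not, Upper abort switch is down=not → at least one input occurs → occurs.
Zone A inoperative [OR]: Release solenoid is inoperative=not, Agent supply fails=not, Zone B inoperative=not, Detection loop fails=occurs → at least one input occurs → occurs.
Manual path down [AND]: Pressure switch is inoperative=occurs, Aft control panel is inoperative=occurs → all inputs occur → occurs.
Fire suppression does not activate [AND]: Zone A inoperative=occurs, Manual path down=occurs → all inputs occur → occurs.

Yes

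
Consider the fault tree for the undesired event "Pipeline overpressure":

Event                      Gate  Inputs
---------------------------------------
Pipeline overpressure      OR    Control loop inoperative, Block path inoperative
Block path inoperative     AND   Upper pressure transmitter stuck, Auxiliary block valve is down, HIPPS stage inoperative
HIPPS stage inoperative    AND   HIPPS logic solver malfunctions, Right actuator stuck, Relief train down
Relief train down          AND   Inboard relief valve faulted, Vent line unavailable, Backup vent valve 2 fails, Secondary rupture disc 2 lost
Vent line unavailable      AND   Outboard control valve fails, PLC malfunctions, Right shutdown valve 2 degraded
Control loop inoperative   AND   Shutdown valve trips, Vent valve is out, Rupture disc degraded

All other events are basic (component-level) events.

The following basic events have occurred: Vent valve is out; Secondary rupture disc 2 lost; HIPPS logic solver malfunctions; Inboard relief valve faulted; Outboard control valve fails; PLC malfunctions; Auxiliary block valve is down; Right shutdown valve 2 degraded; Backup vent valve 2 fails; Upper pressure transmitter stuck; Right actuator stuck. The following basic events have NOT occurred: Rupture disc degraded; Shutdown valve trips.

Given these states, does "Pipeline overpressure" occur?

Control loop inoperative [AND]: Shutdown valve trips=not, Vent valve is out=occurs, Rupture disc degraded=not → not all inputs occur → does not occur.
Vent line unavailable [AND]: Outboard control valve fails=occurs, PLC malfunctions=occurs, Right shutdown valve 2 degraded=occurs → all inputs occur → occurs.
Relief train down [AND]: Inboard relief valve faulted=occurs, Vent line unavailable=occurs, Backup vent valve 2 fails=occurs, Secondary rupture disc 2 lost=occurs → all inputs occur → occurs.
HIPPS stage inoperative [AND]: HIPPS logic solver malfunctions=occurs, Right actuator stuck=occurs, Relief train down=occurs → all inputs occur → occurs.
Block path inoperative [AND]: Upper pressure transmitter stuck=occurs, Auxiliary block valve is down=occurs, HIPPS stage inoperative=occurs → all inputs occur → occurs.
Pipeline overpressure [OR]: Control loop inoperative=not, Block path inoperative=occurs → at least one input occurs → occurs.

Yes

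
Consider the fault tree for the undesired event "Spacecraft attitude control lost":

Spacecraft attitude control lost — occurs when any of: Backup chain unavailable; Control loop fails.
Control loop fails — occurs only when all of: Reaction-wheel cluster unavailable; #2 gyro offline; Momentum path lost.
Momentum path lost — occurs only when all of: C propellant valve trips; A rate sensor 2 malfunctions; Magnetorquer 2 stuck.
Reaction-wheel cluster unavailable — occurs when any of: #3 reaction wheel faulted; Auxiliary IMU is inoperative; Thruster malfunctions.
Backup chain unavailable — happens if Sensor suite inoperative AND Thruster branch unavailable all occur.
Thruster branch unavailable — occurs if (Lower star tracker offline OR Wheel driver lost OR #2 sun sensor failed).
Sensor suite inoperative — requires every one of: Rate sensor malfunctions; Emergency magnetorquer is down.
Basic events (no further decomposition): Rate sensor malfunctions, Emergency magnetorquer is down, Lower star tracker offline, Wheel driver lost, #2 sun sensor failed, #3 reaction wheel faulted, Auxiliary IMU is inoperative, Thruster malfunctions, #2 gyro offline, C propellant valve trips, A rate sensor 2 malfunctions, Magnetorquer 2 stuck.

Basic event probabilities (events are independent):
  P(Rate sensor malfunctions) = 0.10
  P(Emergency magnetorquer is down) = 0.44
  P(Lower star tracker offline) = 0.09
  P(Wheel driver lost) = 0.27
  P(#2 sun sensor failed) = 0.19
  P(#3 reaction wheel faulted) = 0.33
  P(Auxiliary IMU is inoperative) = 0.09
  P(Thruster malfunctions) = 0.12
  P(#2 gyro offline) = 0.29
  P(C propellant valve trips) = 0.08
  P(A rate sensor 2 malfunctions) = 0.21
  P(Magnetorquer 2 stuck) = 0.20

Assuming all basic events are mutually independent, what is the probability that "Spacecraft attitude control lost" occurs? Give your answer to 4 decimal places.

0.0208

P(Sensor suite inoperative) [AND] = 0.10 × 0.44 = 0.044000
P(Thruster branch unavailable) [OR] = 1 − (1−0.09) × (1−0.27) × (1−0.19) = 0.461917
P(Backup chain unavailable) [AND] = 0.044000 × 0.461917 = 0.020324
P(Reaction-wheel cluster unavailable) [OR] = 1 − (1−0.33) × (1−0.09) × (1−0.12) = 0.463464
P(Momentum path lost) [AND] = 0.08 × 0.21 × 0.20 = 0.003360
P(Control loop fails) [AND] = 0.463464 × 0.29 × 0.003360 = 0.000452
P(Spacecraft attitude control lost) [OR] = 1 − (1−0.020324) × (1−0.000452) = 0.020767
Rounded to 4 decimal places: P(Spacecraft attitude control lost) ≈ 0.0208.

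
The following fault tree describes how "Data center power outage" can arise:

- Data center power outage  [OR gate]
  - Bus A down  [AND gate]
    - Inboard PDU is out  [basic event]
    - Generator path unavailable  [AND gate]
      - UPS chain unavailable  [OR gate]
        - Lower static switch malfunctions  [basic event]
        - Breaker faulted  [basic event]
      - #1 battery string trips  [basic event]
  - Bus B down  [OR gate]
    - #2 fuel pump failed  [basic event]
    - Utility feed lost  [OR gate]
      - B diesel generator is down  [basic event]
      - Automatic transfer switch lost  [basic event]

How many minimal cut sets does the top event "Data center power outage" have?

5

UPS chain unavailable [OR]: union of children's cut sets → 2 cut set(s).
Generator path unavailable [AND]: one cut set from each child combined → 2 × 1 = 2 cut set(s).
Bus A down [AND]: one cut set from each child combined → 1 × 2 = 2 cut set(s).
Utility feed lost [OR]: union of children's cut sets → 2 cut set(s).
Bus B down [OR]: union of children's cut sets → 3 cut set(s).
Data center power outage [OR]: union of children's cut sets → 5 cut set(s).
Minimal cut sets: {#1 battery string trips, Inboard PDU is out, Lower static switch malfunctions}; {#1 battery string trips, Breaker faulted, Inboard PDU is out}; {#2 fuel pump failed}; {B diesel generator is down}; {Automatic transfer switch lost}.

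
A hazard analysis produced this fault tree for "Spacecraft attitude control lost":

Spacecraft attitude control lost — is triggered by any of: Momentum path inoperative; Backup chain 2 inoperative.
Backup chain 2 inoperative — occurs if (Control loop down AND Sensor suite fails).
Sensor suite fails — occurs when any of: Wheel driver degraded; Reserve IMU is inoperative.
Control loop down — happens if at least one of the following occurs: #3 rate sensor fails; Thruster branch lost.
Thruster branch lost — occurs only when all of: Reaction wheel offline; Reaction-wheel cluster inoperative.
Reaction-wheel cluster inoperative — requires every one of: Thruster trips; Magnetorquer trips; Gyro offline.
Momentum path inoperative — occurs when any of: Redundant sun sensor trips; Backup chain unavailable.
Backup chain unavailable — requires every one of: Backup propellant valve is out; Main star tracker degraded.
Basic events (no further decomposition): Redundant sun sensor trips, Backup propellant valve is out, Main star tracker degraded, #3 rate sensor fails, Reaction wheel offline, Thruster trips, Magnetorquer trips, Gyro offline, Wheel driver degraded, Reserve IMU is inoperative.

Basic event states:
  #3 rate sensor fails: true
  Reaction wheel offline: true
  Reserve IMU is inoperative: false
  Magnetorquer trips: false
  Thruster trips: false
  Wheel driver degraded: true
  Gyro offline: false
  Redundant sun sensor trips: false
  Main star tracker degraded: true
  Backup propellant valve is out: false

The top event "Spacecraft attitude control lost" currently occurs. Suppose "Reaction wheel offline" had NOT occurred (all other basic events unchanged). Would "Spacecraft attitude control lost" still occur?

Counterfactual: set "Reaction wheel offline" to not occurred.
Backup chain unavailable [AND]: Backup propellant valve is out=not, Main star tracker degraded=occurs → not all inputs occur → does not occur.
Momentum path inoperative [OR]: Redundant sun sensor trips=not, Backup chain unavailable=not → no input occurs → does not occur.
Reaction-wheel cluster inoperative [AND]: Thruster trips=not, Magnetorquer trips=not, Gyro offline=not → not all inputs occur → does not occur.
Thruster branch lost [AND]: Reaction wheel offline=not, Reaction-wheel cluster inoperative=not → not all inputs occur → does not occur.
Control loop down [OR]: #3 rate sensor fails=occurs, Thruster branch lost=not → at least one input occurs → occurs.
Sensor suite fails [OR]: Wheel driver degraded=occurs, Reserve IMU is inoperative=not → at least one input occurs → occurs.
Backup chain 2 inoperative [AND]: Control loop down=occurs, Sensor suite fails=occurs → all inputs occur → occurs.
Spacecraft attitude control lost [OR]: Momentum path inoperative=not, Backup chain 2 inoperative=occurs → at least one input occurs → occurs.

Yes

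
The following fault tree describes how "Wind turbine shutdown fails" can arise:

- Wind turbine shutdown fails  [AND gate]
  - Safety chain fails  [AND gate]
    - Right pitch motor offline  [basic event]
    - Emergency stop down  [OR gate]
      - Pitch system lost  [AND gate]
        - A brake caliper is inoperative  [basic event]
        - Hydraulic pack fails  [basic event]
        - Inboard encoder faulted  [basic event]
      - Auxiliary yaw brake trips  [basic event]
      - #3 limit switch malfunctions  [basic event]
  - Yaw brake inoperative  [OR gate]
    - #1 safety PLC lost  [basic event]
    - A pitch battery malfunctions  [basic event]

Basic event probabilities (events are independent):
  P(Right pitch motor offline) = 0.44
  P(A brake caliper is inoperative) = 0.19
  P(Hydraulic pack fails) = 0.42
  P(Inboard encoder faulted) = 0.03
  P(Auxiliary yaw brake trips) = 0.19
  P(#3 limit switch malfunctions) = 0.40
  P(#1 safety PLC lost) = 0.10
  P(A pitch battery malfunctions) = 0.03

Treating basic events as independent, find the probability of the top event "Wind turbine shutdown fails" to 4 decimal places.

0.0288

P(Pitch system lost) [AND] = 0.19 × 0.42 × 0.03 = 0.002394
P(Emergency stop down) [OR] = 1 − (1−0.002394) × (1−0.19) × (1−0.40) = 0.515163
P(Safety chain fails) [AND] = 0.44 × 0.515163 = 0.226672
P(Yaw brake inoperative) [OR] = 1 − (1−0.10) × (1−0.03) = 0.127000
P(Wind turbine shutdown fails) [AND] = 0.226672 × 0.127000 = 0.028787
Rounded to 4 decimal places: P(Wind turbine shutdown fails) ≈ 0.0288.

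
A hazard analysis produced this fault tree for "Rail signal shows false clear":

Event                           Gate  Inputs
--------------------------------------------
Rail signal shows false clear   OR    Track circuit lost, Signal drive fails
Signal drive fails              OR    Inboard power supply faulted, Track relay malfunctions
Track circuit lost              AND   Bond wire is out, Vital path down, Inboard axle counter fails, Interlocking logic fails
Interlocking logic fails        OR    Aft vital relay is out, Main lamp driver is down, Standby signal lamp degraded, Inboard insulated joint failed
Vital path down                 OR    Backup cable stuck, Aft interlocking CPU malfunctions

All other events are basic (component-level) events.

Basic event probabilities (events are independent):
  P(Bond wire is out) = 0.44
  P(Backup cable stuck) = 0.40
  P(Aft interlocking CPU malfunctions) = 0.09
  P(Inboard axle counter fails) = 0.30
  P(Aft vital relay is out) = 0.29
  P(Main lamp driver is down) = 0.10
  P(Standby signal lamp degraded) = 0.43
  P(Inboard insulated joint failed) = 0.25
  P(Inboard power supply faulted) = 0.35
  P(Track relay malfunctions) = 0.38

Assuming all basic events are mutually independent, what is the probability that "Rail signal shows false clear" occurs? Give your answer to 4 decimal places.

P(Vital path down) [OR] = 1 − (1−0.40) × (1−0.09) = 0.454000
P(Interlocking logic fails) [OR] = 1 − (1−0.29) × (1−0.10) × (1−0.43) × (1−0.25) = 0.726828
P(Track circuit lost) [AND] = 0.44 × 0.454000 × 0.30 × 0.726828 = 0.043557
P(Signal drive fails) [OR] = 1 − (1−0.35) × (1−0.38) = 0.597000
P(Rail signal shows false clear) [OR] = 1 − (1−0.043557) × (1−0.597000) = 0.614553
Rounded to 4 decimal places: P(Rail signal shows false clear) ≈ 0.6146.

0.6146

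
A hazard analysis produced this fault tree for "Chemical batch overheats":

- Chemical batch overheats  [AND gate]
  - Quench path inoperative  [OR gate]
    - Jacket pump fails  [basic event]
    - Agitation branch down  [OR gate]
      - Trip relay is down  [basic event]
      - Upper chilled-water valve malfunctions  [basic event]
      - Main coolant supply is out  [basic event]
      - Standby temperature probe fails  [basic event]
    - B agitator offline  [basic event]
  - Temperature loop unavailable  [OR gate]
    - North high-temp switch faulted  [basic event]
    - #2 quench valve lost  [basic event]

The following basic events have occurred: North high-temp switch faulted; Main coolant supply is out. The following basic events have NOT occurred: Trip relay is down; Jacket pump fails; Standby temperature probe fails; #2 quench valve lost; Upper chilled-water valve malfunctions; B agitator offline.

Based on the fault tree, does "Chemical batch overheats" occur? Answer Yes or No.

Agitation branch down [OR]: Trip relay is down=not, Upper chilled-water valve malfunctions=not, Main coolant supply is out=occurs, Standby temperature probe fails=not → at least one input occurs → occurs.
Quench path inoperative [OR]: Jacket pump fails=not, Agitation branch down=occurs, B agitator offline=not → at least one input occurs → occurs.
Temperature loop unavailable [OR]: North high-temp switch faulted=occurs, #2 quench valve lost=not → at least one input occurs → occurs.
Chemical batch overheats [AND]: Quench path inoperative=occurs, Temperature loop unavailable=occurs → all inputs occur → occurs.

Yes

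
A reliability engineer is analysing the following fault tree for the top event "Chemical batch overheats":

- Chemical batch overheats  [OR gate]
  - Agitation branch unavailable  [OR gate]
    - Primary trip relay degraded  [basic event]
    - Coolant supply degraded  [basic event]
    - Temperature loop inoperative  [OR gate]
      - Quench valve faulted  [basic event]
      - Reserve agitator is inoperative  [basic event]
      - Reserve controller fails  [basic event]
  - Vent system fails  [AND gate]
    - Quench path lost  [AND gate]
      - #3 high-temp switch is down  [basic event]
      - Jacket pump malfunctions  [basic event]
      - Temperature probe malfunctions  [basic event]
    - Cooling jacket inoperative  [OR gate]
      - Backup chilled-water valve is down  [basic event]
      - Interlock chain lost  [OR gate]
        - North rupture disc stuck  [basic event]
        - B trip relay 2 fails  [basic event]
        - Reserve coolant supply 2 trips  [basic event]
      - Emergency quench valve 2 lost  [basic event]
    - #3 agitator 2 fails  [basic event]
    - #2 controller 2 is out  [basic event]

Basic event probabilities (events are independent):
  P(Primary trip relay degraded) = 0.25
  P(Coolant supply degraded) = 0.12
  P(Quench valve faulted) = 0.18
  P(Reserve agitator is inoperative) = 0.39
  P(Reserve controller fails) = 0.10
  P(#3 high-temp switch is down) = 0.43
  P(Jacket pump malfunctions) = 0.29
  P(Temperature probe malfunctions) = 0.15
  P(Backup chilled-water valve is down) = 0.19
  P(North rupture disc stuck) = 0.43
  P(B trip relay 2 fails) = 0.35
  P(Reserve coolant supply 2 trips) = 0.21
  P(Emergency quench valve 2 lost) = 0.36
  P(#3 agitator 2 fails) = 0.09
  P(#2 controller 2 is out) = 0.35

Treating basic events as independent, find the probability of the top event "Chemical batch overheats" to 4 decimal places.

P(Temperature loop inoperative) [OR] = 1 − (1−0.18) × (1−0.39) × (1−0.10) = 0.549820
P(Agitation branch unavailable) [OR] = 1 − (1−0.25) × (1−0.12) × (1−0.549820) = 0.702881
P(Quench path lost) [AND] = 0.43 × 0.29 × 0.15 = 0.018705
P(Interlock chain lost) [OR] = 1 − (1−0.43) × (1−0.35) × (1−0.21) = 0.707305
P(Cooling jacket inoperative) [OR] = 1 − (1−0.19) × (1−0.707305) × (1−0.36) = 0.848267
P(Vent system fails) [AND] = 0.018705 × 0.848267 × 0.09 × 0.35 = 0.000500
P(Chemical batch overheats) [OR] = 1 − (1−0.702881) × (1−0.000500) = 0.703030
Rounded to 4 decimal places: P(Chemical batch overheats) ≈ 0.7030.

0.7030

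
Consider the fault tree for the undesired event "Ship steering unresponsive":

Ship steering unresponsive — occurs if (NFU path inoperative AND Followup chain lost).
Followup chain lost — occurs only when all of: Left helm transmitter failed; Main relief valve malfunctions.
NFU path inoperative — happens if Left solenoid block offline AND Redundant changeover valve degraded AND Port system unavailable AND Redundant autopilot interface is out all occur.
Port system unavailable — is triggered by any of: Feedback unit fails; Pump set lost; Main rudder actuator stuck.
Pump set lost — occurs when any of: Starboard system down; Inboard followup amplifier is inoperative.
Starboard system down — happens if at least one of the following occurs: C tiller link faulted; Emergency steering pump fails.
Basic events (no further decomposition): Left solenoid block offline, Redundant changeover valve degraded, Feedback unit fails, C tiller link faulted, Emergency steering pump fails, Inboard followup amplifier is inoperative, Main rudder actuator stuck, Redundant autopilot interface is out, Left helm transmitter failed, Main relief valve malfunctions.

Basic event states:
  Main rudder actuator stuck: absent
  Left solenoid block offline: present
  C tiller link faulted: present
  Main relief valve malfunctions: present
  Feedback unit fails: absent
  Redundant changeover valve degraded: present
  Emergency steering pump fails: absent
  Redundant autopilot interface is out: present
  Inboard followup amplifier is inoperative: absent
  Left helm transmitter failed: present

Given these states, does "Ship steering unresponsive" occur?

Yes

Starboard system down [OR]: C tiller link faulted=occurs, Emergency steering pump fails=not → at least one input occurs → occurs.
Pump set lost [OR]: Starboard system down=occurs, Inboard followup amplifier is inoperative=not → at least one input occurs → occurs.
Port system unavailable [OR]: Feedback unit fails=not, Pump set lost=occurs, Main rudder actuator stuck=not → at least one input occurs → occurs.
NFU path inoperative [AND]: Left solenoid block offline=occurs, Redundant changeover valve degraded=occurs, Port system unavailable=occurs, Redundant autopilot interface is out=occurs → all inputs occur → occurs.
Followup chain lost [AND]: Left helm transmitter failed=occurs, Main relief valve malfunctions=occurs → all inputs occur → occurs.
Ship steering unresponsive [AND]: NFU path inoperative=occurs, Followup chain lost=occurs → all inputs occur → occurs.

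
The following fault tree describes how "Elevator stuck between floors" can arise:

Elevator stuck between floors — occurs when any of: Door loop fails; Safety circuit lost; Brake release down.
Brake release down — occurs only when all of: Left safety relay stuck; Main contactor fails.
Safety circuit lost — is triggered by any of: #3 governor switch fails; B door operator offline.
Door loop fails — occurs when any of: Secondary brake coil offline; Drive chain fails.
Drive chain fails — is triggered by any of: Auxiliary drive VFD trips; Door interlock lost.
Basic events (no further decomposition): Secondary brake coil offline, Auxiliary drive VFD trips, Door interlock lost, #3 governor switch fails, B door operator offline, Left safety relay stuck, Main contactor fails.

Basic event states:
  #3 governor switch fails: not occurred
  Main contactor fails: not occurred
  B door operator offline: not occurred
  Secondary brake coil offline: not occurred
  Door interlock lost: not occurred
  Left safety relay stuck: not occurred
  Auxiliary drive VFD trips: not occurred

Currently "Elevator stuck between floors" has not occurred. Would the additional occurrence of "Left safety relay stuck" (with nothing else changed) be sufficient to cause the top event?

No

Counterfactual: set "Left safety relay stuck" to occurred.
Drive chain fails [OR]: Auxiliary drive VFD trips=not, Door interlock lost=not → no input occurs → does not occur.
Door loop fails [OR]: Secondary brake coil offline=not, Drive chain fails=not → no input occurs → does not occur.
Safety circuit lost [OR]: #3 governor switch fails=not, B door operator offline=not → no input occurs → does not occur.
Brake release down [AND]: Left safety relay stuck=occurs, Main contactor fails=not → not all inputs occur → does not occur.
Elevator stuck between floors [OR]: Door loop fails=not, Safety circuit lost=not, Brake release down=not → no input occurs → does not occur.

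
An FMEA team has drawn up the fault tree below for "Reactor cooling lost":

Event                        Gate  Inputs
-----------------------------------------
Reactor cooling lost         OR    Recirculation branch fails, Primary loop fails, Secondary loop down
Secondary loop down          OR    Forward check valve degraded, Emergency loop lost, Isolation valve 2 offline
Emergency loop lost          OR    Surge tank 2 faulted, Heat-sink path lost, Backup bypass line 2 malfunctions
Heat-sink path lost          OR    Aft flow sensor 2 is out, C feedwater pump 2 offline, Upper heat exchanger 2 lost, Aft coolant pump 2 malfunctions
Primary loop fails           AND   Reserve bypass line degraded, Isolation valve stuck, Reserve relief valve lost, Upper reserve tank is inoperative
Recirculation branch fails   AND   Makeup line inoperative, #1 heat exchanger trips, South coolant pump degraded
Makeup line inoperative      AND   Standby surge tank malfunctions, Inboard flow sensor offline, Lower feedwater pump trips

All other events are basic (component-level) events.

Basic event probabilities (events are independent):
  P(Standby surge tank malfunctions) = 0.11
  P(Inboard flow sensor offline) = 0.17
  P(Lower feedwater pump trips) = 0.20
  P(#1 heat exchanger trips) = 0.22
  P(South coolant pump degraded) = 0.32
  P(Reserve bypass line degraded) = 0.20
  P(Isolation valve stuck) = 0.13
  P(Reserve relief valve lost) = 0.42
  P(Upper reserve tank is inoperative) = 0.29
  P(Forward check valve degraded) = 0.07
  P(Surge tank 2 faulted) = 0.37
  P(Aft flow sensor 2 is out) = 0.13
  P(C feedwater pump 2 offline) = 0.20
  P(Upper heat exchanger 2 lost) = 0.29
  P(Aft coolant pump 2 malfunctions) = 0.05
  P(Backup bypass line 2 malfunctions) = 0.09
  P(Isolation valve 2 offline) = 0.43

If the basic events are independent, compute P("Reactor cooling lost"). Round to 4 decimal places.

P(Makeup line inoperative) [AND] = 0.11 × 0.17 × 0.20 = 0.003740
P(Recirculation branch fails) [AND] = 0.003740 × 0.22 × 0.32 = 0.000263
P(Primary loop fails) [AND] = 0.20 × 0.13 × 0.42 × 0.29 = 0.003167
P(Heat-sink path lost) [OR] = 1 − (1−0.13) × (1−0.20) × (1−0.29) × (1−0.05) = 0.530548
P(Emergency loop lost) [OR] = 1 − (1−0.37) × (1−0.530548) × (1−0.09) = 0.730863
P(Secondary loop down) [OR] = 1 − (1−0.07) × (1−0.730863) × (1−0.43) = 0.857330
P(Reactor cooling lost) [OR] = 1 − (1−0.000263) × (1−0.003167) × (1−0.857330) = 0.857819
Rounded to 4 decimal places: P(Reactor cooling lost) ≈ 0.8578.

0.8578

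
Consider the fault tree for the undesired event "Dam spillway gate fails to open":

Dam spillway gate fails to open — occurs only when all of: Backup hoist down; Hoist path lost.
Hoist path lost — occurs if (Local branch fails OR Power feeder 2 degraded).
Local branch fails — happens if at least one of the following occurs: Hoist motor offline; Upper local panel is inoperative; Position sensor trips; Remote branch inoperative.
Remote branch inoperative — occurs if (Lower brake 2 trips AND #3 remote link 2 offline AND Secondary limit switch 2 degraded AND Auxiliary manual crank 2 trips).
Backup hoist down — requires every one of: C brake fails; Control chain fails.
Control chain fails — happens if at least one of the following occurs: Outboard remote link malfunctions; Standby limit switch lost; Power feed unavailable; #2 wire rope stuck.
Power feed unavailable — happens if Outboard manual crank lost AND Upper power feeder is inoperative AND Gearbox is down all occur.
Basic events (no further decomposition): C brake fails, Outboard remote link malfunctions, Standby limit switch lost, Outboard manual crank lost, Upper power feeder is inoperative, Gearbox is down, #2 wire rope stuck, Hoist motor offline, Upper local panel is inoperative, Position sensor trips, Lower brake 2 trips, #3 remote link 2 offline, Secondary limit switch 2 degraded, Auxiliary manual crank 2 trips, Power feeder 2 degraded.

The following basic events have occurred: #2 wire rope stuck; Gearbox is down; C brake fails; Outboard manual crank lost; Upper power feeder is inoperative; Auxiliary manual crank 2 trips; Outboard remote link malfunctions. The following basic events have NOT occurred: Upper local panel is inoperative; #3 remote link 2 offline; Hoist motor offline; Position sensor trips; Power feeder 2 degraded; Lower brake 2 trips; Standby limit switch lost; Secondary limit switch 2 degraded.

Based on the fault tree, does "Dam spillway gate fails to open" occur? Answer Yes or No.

No

Power feed unavailable [AND]: Outboard manual crank lost=occurs, Upper power feeder is inoperative=occurs, Gearbox is down=occurs → all inputs occur → occurs.
Control chain fails [OR]: Outboard remote link malfunctions=occurs, Standby limit switch lost=not, Power feed unavailable=occurs, #2 wire rope stuck=occurs → at least one input occurs → occurs.
Backup hoist down [AND]: C brake fails=occurs, Control chain fails=occurs → all inputs occur → occurs.
Remote branch inoperative [AND]: Lower brake 2 trips=not, #3 remote link 2 offline=not, Secondary limit switch 2 degraded=not, Auxiliary manual crank 2 trips=occurs → not all inputs occur → does not occur.
Local branch fails [OR]: Hoist motor offline=not, Upper local panel is inoperative=not, Position sensor trips=not, Remote branch inoperative=not → no input occurs → does not occur.
Hoist path lost [OR]: Local branch fails=not, Power feeder 2 degraded=not → no input occurs → does not occur.
Dam spillway gate fails to open [AND]: Backup hoist down=occurs, Hoist path lost=not → not all inputs occur → does not occur.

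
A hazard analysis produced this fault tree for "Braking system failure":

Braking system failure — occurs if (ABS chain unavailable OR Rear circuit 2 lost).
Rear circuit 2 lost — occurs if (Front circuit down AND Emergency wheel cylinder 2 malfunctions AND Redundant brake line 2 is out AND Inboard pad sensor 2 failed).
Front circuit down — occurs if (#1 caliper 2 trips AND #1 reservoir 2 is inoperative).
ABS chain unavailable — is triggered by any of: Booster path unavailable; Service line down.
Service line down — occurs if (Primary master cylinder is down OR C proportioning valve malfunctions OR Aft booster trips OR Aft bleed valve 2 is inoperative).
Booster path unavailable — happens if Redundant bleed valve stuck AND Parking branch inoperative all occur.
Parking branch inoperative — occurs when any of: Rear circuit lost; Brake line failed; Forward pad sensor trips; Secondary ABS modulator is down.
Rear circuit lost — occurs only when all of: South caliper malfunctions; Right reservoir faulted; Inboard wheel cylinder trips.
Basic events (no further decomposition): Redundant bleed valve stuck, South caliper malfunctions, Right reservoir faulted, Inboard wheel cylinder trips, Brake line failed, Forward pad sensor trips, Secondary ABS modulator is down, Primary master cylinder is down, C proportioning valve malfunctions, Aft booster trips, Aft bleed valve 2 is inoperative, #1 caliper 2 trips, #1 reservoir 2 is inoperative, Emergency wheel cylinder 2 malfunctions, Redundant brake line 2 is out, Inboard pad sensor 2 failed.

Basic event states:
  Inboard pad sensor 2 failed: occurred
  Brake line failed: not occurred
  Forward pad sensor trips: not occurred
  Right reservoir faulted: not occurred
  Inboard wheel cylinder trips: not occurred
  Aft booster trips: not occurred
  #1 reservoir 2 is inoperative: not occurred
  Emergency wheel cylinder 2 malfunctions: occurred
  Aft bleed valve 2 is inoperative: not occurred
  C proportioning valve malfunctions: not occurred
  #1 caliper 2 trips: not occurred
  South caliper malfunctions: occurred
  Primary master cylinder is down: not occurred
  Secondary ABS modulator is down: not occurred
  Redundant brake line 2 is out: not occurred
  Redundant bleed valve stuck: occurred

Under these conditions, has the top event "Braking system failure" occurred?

Rear circuit lost [AND]: South caliper malfunctions=occurs, Right reservoir faulted=not, Inboard wheel cylinder trips=not → not all inputs occur → does not occur.
Parking branch inoperative [OR]: Rear circuit lost=not, Brake line failed=not, Forward pad sensor trips=not, Secondary ABS modulator is down=not → no input occurs → does not occur.
Booster path unavailable [AND]: Redundant bleed valve stuck=occurs, Parking branch inoperative=not → not all inputs occur → does not occur.
Service line down [OR]: Primary master cylinder is down=not, C proportioning valve malfunctions=not, Aft booster trips=not, Aft bleed valve 2 is inoperative=not → no input occurs → does not occur.
ABS chain unavailable [OR]: Booster path unavailable=not, Service line down=not → no input occurs → does not occur.
Front circuit down [AND]: #1 caliper 2 trips=not, #1 reservoir 2 is inoperative=not → not all inputs occur → does not occur.
Rear circuit 2 lost [AND]: Front circuit down=not, Emergency wheel cylinder 2 malfunctions=occurs, Redundant brake line 2 is out=not, Inboard pad sensor 2 failed=occurs → not all inputs occur → does not occur.
Braking system failure [OR]: ABS chain unavailable=not, Rear circuit 2 lost=not → no input occurs → does not occur.

No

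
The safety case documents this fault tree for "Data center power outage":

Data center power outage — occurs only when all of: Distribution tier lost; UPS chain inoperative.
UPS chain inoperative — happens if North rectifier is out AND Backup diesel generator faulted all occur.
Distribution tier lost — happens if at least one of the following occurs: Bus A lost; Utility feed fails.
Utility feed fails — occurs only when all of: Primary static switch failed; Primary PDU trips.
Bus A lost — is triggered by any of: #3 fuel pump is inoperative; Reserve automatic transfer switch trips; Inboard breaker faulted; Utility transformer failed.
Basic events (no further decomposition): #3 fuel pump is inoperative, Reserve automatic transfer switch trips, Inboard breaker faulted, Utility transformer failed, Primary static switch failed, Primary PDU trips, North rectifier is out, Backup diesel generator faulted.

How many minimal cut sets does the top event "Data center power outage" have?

5

Bus A lost [OR]: union of children's cut sets → 4 cut set(s).
Utility feed fails [AND]: one cut set from each child combined → 1 × 1 = 1 cut set(s).
Distribution tier lost [OR]: union of children's cut sets → 5 cut set(s).
UPS chain inoperative [AND]: one cut set from each child combined → 1 × 1 = 1 cut set(s).
Data center power outage [AND]: one cut set from each child combined → 5 × 1 = 5 cut set(s).
Minimal cut sets: {#3 fuel pump is inoperative, Backup diesel generator faulted, North rectifier is out}; {Backup diesel generator faulted, North rectifier is out, Reserve automatic transfer switch trips}; {Backup diesel generator faulted, Inboard breaker faulted, North rectifier is out}; {Backup diesel generator faulted, North rectifier is out, Utility transformer failed}; {Backup diesel generator faulted, North rectifier is out, Primary PDU trips, Primary static switch failed}.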